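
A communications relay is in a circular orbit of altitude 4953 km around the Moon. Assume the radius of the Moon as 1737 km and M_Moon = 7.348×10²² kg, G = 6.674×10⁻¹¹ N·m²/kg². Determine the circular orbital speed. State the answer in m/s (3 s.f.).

μ = GM = 6.674×10⁻¹¹ × 7.348×10²² = 4.904×10¹² m³/s².
r = 1737 + 4953 = 6690.0 km = 6.6900×10⁶ m.
For a circular orbit v = √(μ/r) = √(4.904×10¹² / 6.690×10⁶) = √(7.330×10⁵) = 856.2 m/s.

v ≈ 856 m/s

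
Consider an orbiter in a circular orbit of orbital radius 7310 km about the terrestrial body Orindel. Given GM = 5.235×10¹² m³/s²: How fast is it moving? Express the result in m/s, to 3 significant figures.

r = 7310 km = 7.310×10⁶ m.
For a circular orbit v = √(μ/r) = √(5.235×10¹² / 7.310×10⁶) = √(7.161×10⁵) = 846.3 m/s.

v ≈ 846 m/s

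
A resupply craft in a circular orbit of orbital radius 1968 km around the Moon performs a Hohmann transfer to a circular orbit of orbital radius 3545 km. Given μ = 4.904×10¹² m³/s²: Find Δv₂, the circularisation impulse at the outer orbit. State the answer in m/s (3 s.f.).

r₁ = 1968 km = 1.968×10⁶ m.
r₂ = 3545 km = 3.545×10⁶ m.
Transfer ellipse a_t = (r₁ + r₂)/2 = 2.756×10⁶ m.
At r₁: circular v_c1 = √(μ/r₁) = 1579 m/s; transfer-perilune v_p = √[μ(2/r₁ − 1/a_t)] = 1790 m/s.
At r₂: circular v_c2 = √(μ/r₂) = 1176 m/s; transfer-apolune v_a = √[μ(2/r₂ − 1/a_t)] = 993.8 m/s.
Δv₂ = v_c2 − v_a = 182.4 m/s.

Δv ≈ 182 m/s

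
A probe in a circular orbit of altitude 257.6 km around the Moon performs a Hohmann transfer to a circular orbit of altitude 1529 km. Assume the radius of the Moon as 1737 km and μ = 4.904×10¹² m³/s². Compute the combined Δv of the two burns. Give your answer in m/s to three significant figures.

r₁ = 1737 + 257.6 = 1994.6 km = 1.9946×10⁶ m.
r₂ = 1737 + 1529 = 3266.0 km = 3.2660×10⁶ m.
Transfer ellipse a_t = (r₁ + r₂)/2 = 2.630×10⁶ m.
At r₁: circular v_c1 = √(μ/r₁) = 1568 m/s; transfer-perilune v_p = √[μ(2/r₁ − 1/a_t)] = 1747 m/s.
Δv₁ = v_p − v_c1 = 179.2 m/s.
At r₂: circular v_c2 = √(μ/r₂) = 1225 m/s; transfer-apolune v_a = √[μ(2/r₂ − 1/a_t)] = 1067 m/s.
Δv₂ = v_c2 − v_a = 158.3 m/s.
Total Δv = Δv₁ + Δv₂ = 337.5 m/s.

Δv_total ≈ 338 m/s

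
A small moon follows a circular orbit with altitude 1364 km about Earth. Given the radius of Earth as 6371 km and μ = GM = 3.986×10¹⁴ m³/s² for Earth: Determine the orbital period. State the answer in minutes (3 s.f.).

r = 6371 + 1364 = 7735.0 km = 7.7350×10⁶ m.
Kepler's third law: T = 2π√(r³/μ) = 2π√((7.735×10⁶)³ / 3.986×10¹⁴).
r³/μ = 1.161×10⁶ s², so T = 2π × 1.078×10³ = 6.770×10³ s.
Converting: 6.770×10³ s ÷ 60.00 = 112.8 minutes.

T ≈ 113 minutes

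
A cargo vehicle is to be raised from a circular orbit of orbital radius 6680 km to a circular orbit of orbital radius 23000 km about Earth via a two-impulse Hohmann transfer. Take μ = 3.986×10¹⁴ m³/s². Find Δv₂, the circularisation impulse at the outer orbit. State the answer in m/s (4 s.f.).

Δv ≈ 1370 m/s

r₁ = 6680 km = 6.680×10⁶ m.
r₂ = 23000 km = 2.300×10⁷ m.
Transfer ellipse a_t = (r₁ + r₂)/2 = 1.484×10⁷ m.
At r₁: circular v_c1 = √(μ/r₁) = 7725 m/s; transfer-perigee v_p = √[μ(2/r₁ − 1/a_t)] = 9617 m/s.
At r₂: circular v_c2 = √(μ/r₂) = 4163 m/s; transfer-apogee v_a = √[μ(2/r₂ − 1/a_t)] = 2793 m/s.
Δv₂ = v_c2 − v_a = 1370 m/s.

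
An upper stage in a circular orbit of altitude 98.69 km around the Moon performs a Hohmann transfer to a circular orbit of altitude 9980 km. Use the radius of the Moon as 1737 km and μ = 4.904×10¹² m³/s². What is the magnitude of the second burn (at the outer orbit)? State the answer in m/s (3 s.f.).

Δv ≈ 310 m/s

r₁ = 1737 + 98.69 = 1835.7 km = 1.8357×10⁶ m.
r₂ = 1737 + 9980 = 11717 km = 1.1717×10⁷ m.
Transfer ellipse a_t = (r₁ + r₂)/2 = 6.776×10⁶ m.
At r₁: circular v_c1 = √(μ/r₁) = 1634 m/s; transfer-perilune v_p = √[μ(2/r₁ − 1/a_t)] = 2149 m/s.
At r₂: circular v_c2 = √(μ/r₂) = 646.9 m/s; transfer-apolune v_a = √[μ(2/r₂ − 1/a_t)] = 336.7 m/s.
Δv₂ = v_c2 − v_a = 310.2 m/s.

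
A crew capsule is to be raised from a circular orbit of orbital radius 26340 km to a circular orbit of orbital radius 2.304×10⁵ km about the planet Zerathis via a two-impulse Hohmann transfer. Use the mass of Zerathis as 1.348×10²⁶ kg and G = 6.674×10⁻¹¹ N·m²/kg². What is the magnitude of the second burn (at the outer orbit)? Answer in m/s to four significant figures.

μ = GM = 6.674×10⁻¹¹ × 1.348×10²⁶ = 8.997×10¹⁵ m³/s².
r₁ = 26340 km = 2.634×10⁷ m.
r₂ = 2.304×10⁵ km = 2.304×10⁸ m.
Transfer ellipse a_t = (r₁ + r₂)/2 = 1.284×10⁸ m.
At r₁: circular v_c1 = √(μ/r₁) = 18480 m/s; transfer-periapsis v_p = √[μ(2/r₁ − 1/a_t)] = 24760 m/s.
At r₂: circular v_c2 = √(μ/r₂) = 6249 m/s; transfer-apoapsis v_a = √[μ(2/r₂ − 1/a_t)] = 2831 m/s.
Δv₂ = v_c2 − v_a = 3418 m/s.

Δv ≈ 3418 m/s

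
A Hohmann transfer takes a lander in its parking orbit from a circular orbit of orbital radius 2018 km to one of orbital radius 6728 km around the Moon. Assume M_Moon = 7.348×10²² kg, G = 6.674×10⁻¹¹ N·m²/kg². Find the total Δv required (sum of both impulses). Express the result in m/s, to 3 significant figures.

μ = GM = 6.674×10⁻¹¹ × 7.348×10²² = 4.904×10¹² m³/s².
r₁ = 2018 km = 2.018×10⁶ m.
r₂ = 6728 km = 6.728×10⁶ m.
Transfer ellipse a_t = (r₁ + r₂)/2 = 4.373×10⁶ m.
At r₁: circular v_c1 = √(μ/r₁) = 1559 m/s; transfer-perilune v_p = √[μ(2/r₁ − 1/a_t)] = 1934 m/s.
Δv₁ = v_p − v_c1 = 374.7 m/s.
At r₂: circular v_c2 = √(μ/r₂) = 853.8 m/s; transfer-apolune v_a = √[μ(2/r₂ − 1/a_t)] = 580.0 m/s.
Δv₂ = v_c2 − v_a = 273.8 m/s.
Total Δv = Δv₁ + Δv₂ = 648.5 m/s.

Δv_total ≈ 649 m/s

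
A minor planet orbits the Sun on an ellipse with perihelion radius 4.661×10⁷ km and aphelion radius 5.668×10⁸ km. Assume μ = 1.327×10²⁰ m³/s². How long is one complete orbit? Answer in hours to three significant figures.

T ≈ 25700 hours

Semi-major axis a = (r_p + r_a)/2 = (4.6610×10⁷ + 5.6680×10⁸)/2 = 3.0670×10⁸ km = 3.067×10¹¹ m.
By Kepler's third law T = 2π√(a³/μ) = 2π × 1.475×10⁷ = 9.265×10⁷ s.
= 25730 hours.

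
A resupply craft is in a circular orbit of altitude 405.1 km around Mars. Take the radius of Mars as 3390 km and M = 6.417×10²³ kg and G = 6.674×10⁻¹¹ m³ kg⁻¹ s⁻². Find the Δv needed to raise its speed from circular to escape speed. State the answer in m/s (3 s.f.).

μ = GM = 6.674×10⁻¹¹ × 6.417×10²³ = 4.283×10¹³ m³/s².
r = 3390 + 405.1 = 3795.1 km = 3.7951×10⁶ m.
Circular speed v_c = √(μ/r) = 3359 m/s.
Escape speed v_esc = √(2μ/r) = √2 × v_c = 4751 m/s.
Δv = v_esc − v_c = 1391 m/s.

Δv ≈ 1390 m/s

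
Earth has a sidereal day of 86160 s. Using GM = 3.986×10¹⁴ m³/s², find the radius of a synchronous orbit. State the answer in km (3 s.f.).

A synchronous orbit has period T, so by Kepler's third law a = (μT²/4π²)^(1/3).
μT²/4π² = 3.986×10¹⁴ × (8.616×10⁴)² / 39.48 = 7.495×10²² m³.
a = 4.216×10⁷ m = 42163 km.

r_sync ≈ 42200 km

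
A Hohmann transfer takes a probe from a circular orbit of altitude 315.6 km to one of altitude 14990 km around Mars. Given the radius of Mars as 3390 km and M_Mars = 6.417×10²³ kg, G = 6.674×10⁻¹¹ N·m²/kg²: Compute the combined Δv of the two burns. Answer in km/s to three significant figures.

Δv_total ≈ 1.63 km/s

μ = GM = 6.674×10⁻¹¹ × 6.417×10²³ = 4.283×10¹³ m³/s².
r₁ = 3390 + 315.6 = 3705.6 km = 3.7056×10⁶ m.
r₂ = 3390 + 14990 = 18380 km = 1.8380×10⁷ m.
Transfer ellipse a_t = (r₁ + r₂)/2 = 1.104×10⁷ m.
At r₁: circular v_c1 = √(μ/r₁) = 3400 m/s; transfer-periapsis v_p = √[μ(2/r₁ − 1/a_t)] = 4386 m/s.
Δv₁ = v_p − v_c1 = 986.3 m/s.
At r₂: circular v_c2 = √(μ/r₂) = 1526 m/s; transfer-apoapsis v_a = √[μ(2/r₂ − 1/a_t)] = 884.3 m/s.
Δv₂ = v_c2 − v_a = 642.2 m/s.
Total Δv = Δv₁ + Δv₂ = 1629 m/s = 1.629 km/s.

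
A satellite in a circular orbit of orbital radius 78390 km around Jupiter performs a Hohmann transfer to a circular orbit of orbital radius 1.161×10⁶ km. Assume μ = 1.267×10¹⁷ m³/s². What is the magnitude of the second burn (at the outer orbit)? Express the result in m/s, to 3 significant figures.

r₁ = 78390 km = 7.839×10⁷ m.
r₂ = 1.161×10⁶ km = 1.161×10⁹ m.
Transfer ellipse a_t = (r₁ + r₂)/2 = 6.197×10⁸ m.
At r₁: circular v_c1 = √(μ/r₁) = 40200 m/s; transfer-perijove v_p = √[μ(2/r₁ − 1/a_t)] = 55030 m/s.
At r₂: circular v_c2 = √(μ/r₂) = 10450 m/s; transfer-apojove v_a = √[μ(2/r₂ − 1/a_t)] = 3715 m/s.
Δv₂ = v_c2 − v_a = 6731 m/s.

Δv ≈ 6730 m/s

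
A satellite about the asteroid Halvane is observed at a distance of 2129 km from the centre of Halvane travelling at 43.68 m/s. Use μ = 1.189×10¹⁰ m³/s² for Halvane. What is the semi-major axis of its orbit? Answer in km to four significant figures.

a ≈ 1284 km

r = 2.129×10⁶ m.
Vis-viva rearranged: 1/a = 2/r − v²/μ = 9.394×10⁻⁷ − 1.605×10⁻⁷ = 7.789×10⁻⁷ m⁻¹.
a = 1.284×10⁶ m = 1283.8 km.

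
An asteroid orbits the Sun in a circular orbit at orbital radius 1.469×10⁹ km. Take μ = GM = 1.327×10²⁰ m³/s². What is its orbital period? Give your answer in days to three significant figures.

T ≈ 11200 days

r = 1.469×10⁹ km = 1.469×10¹² m.
Kepler's third law: T = 2π√(r³/μ) = 2π√((1.469×10¹²)³ / 1.327×10²⁰).
r³/μ = 2.389×10¹⁶ s², so T = 2π × 1.546×10⁸ = 9.711×10⁸ s.
Converting: 9.711×10⁸ s ÷ 86400 = 11240 days.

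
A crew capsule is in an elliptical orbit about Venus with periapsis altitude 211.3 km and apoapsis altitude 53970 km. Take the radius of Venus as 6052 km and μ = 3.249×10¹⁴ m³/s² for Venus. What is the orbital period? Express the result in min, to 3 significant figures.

r_p = 6052 + 211.3 = 6263.3 km = 6.2633×10⁶ m.
r_a = 6052 + 53970 = 60022 km = 6.0022×10⁷ m.
Semi-major axis a = (r_p + r_a)/2 = (6263.3 + 60022)/2 = 33143 km = 3.314×10⁷ m.
By Kepler's third law T = 2π√(a³/μ) = 2π × 1.059×10⁴ = 6.651×10⁴ s.
= 1108 min.

T ≈ 1110 min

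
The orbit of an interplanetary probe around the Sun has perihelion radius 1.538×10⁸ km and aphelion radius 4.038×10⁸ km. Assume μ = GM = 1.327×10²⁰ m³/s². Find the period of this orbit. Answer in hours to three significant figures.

Semi-major axis a = (r_p + r_a)/2 = (1.5380×10⁸ + 4.0380×10⁸)/2 = 2.7880×10⁸ km = 2.788×10¹¹ m.
By Kepler's third law T = 2π√(a³/μ) = 2π × 1.278×10⁷ = 8.029×10⁷ s.
= 22300 hours.

T ≈ 22300 hours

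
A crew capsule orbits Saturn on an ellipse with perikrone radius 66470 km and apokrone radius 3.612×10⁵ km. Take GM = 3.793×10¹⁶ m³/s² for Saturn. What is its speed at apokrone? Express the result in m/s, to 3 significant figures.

Semi-major axis a = (r_p + r_a)/2 = 2.1384×10⁵ km = 2.138×10⁸ m.
Vis-viva: v² = μ(2/r − 1/a) = 3.793×10¹⁶ × (5.537×10⁻⁹ − 4.677×10⁻⁹) = 3.264×10⁷ m²/s².
v = 5713 m/s.

v ≈ 5710 m/s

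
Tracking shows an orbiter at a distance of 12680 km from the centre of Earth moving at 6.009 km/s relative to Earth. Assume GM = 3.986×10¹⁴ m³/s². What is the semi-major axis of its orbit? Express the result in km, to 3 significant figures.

r = 1.268×10⁷ m.
Specific orbital energy ε = v²/2 − μ/r = (6009)²/2 − 3.986×10¹⁴/1.268×10⁷ = -1.338×10⁷ J/kg.
Since ε = −μ/(2a), a = −μ/(2ε) = 1.489×10⁷ m = 14894 km.

a ≈ 14900 km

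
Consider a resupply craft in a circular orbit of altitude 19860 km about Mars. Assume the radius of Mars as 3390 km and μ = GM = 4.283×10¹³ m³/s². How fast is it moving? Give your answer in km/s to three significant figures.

v ≈ 1.36 km/s

r = 3390 + 19860 = 23250 km = 2.3250×10⁷ m.
For a circular orbit v = √(μ/r) = √(4.283×10¹³ / 2.325×10⁷) = √(1.842×10⁶) = 1357 m/s.
That is 1.357 km/s.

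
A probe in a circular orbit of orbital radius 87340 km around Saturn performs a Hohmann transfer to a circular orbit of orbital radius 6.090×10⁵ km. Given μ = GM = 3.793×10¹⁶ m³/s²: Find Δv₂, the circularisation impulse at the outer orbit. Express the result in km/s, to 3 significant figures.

r₁ = 87340 km = 8.734×10⁷ m.
r₂ = 6.090×10⁵ km = 6.090×10⁸ m.
Transfer ellipse a_t = (r₁ + r₂)/2 = 3.482×10⁸ m.
At r₁: circular v_c1 = √(μ/r₁) = 20840 m/s; transfer-perikrone v_p = √[μ(2/r₁ − 1/a_t)] = 27560 m/s.
At r₂: circular v_c2 = √(μ/r₂) = 7892 m/s; transfer-apokrone v_a = √[μ(2/r₂ − 1/a_t)] = 3953 m/s.
Δv₂ = v_c2 − v_a = 3939 m/s.
= 3.939 km/s.

Δv ≈ 3.94 km/s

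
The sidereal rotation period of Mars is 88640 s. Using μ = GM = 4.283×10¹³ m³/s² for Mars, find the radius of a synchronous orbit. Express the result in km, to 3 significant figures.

A synchronous orbit has period T, so by Kepler's third law a = (μT²/4π²)^(1/3).
μT²/4π² = 4.283×10¹³ × (8.864×10⁴)² / 39.48 = 8.524×10²¹ m³.
a = 2.043×10⁷ m = 20428 km.

r_sync ≈ 20400 km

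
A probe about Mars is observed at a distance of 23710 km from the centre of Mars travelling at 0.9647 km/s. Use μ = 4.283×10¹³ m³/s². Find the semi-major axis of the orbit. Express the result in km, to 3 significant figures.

r = 2.371×10⁷ m.
Specific orbital energy ε = v²/2 − μ/r = (964.7)²/2 − 4.283×10¹³/2.371×10⁷ = -1.341×10⁶ J/kg.
Since ε = −μ/(2a), a = −μ/(2ε) = 1.597×10⁷ m = 15968 km.

a ≈ 16000 km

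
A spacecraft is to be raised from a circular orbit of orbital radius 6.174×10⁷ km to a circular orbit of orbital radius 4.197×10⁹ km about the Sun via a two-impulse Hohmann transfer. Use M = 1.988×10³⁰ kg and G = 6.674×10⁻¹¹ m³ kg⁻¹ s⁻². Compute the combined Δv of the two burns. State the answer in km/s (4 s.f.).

Δv_total ≈ 23.39 km/s

μ = GM = 6.674×10⁻¹¹ × 1.988×10³⁰ = 1.327×10²⁰ m³/s².
r₁ = 6.174×10⁷ km = 6.174×10¹⁰ m.
r₂ = 4.197×10⁹ km = 4.197×10¹² m.
Transfer ellipse a_t = (r₁ + r₂)/2 = 2.129×10¹² m.
At r₁: circular v_c1 = √(μ/r₁) = 46360 m/s; transfer-perihelion v_p = √[μ(2/r₁ − 1/a_t)] = 65080 m/s.
Δv₁ = v_p − v_c1 = 18720 m/s.
At r₂: circular v_c2 = √(μ/r₂) = 5623 m/s; transfer-aphelion v_a = √[μ(2/r₂ − 1/a_t)] = 957.4 m/s.
Δv₂ = v_c2 − v_a = 4665 m/s.
Total Δv = Δv₁ + Δv₂ = 23390 m/s = 23.39 km/s.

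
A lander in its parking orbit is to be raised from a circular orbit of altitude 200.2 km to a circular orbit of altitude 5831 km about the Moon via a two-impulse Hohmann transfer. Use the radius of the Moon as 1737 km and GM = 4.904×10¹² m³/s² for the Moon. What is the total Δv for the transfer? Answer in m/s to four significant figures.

Δv_total ≈ 707.7 m/s

r₁ = 1737 + 200.2 = 1937.2 km = 1.9372×10⁶ m.
r₂ = 1737 + 5831 = 7568.0 km = 7.5680×10⁶ m.
Transfer ellipse a_t = (r₁ + r₂)/2 = 4.753×10⁶ m.
At r₁: circular v_c1 = √(μ/r₁) = 1591 m/s; transfer-perilune v_p = √[μ(2/r₁ − 1/a_t)] = 2008 m/s.
Δv₁ = v_p − v_c1 = 416.7 m/s.
At r₂: circular v_c2 = √(μ/r₂) = 805.0 m/s; transfer-apolune v_a = √[μ(2/r₂ − 1/a_t)] = 513.9 m/s.
Δv₂ = v_c2 − v_a = 291.0 m/s.
Total Δv = Δv₁ + Δv₂ = 707.7 m/s.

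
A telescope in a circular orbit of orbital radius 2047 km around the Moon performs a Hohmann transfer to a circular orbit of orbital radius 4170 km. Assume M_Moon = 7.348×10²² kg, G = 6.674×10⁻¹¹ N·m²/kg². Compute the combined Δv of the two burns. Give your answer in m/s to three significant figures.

μ = GM = 6.674×10⁻¹¹ × 7.348×10²² = 4.904×10¹² m³/s².
r₁ = 2047 km = 2.047×10⁶ m.
r₂ = 4170 km = 4.170×10⁶ m.
Transfer ellipse a_t = (r₁ + r₂)/2 = 3.108×10⁶ m.
At r₁: circular v_c1 = √(μ/r₁) = 1548 m/s; transfer-perilune v_p = √[μ(2/r₁ − 1/a_t)] = 1793 m/s.
Δv₁ = v_p − v_c1 = 244.9 m/s.
At r₂: circular v_c2 = √(μ/r₂) = 1084 m/s; transfer-apolune v_a = √[μ(2/r₂ − 1/a_t)] = 880.0 m/s.
Δv₂ = v_c2 − v_a = 204.4 m/s.
Total Δv = Δv₁ + Δv₂ = 449.3 m/s.

Δv_total ≈ 449 m/s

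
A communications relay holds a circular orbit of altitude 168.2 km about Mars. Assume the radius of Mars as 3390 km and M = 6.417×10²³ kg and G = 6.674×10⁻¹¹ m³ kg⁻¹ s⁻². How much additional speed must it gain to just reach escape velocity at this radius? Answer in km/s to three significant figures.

μ = GM = 6.674×10⁻¹¹ × 6.417×10²³ = 4.283×10¹³ m³/s².
r = 3390 + 168.2 = 3558.2 km = 3.5582×10⁶ m.
Circular speed v_c = √(μ/r) = 3469 m/s.
Escape speed v_esc = √(2μ/r) = √2 × v_c = 4906 m/s.
Δv = v_esc − v_c = 1437 m/s = 1.437 km/s.

Δv ≈ 1.44 km/s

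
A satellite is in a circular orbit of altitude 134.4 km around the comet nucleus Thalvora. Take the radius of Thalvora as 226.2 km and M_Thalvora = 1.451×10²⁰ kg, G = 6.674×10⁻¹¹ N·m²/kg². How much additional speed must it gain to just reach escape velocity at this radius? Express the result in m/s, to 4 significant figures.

μ = GM = 6.674×10⁻¹¹ × 1.451×10²⁰ = 9.684×10⁹ m³/s².
r = 226.2 + 134.4 = 360.60 km = 3.6060×10⁵ m.
Circular speed v_c = √(μ/r) = 163.9 m/s.
Escape speed v_esc = √(2μ/r) = √2 × v_c = 231.8 m/s.
Δv = v_esc − v_c = 67.88 m/s.

Δv ≈ 67.88 m/s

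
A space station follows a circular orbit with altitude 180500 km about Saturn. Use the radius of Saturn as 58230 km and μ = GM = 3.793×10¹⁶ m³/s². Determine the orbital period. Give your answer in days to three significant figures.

r = 58230 + 180500 = 238730 km = 2.3873×10⁸ m.
Kepler's third law: T = 2π√(r³/μ) = 2π√((2.387×10⁸)³ / 3.793×10¹⁶).
r³/μ = 3.587×10⁸ s², so T = 2π × 1.894×10⁴ = 1.190×10⁵ s.
Converting: 1.190×10⁵ s ÷ 86400 = 1.377 days.

T ≈ 1.38 days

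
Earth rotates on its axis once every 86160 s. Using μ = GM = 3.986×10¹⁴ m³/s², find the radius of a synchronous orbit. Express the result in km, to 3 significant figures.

A synchronous orbit has period T, so by Kepler's third law a = (μT²/4π²)^(1/3).
μT²/4π² = 3.986×10¹⁴ × (8.616×10⁴)² / 39.48 = 7.495×10²² m³.
a = 4.216×10⁷ m = 42163 km.

r_sync ≈ 42200 km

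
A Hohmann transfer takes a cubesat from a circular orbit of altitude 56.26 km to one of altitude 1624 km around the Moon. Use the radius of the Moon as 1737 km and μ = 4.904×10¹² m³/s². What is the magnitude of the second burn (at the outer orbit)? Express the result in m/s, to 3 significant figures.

r₁ = 1737 + 56.26 = 1793.3 km = 1.7933×10⁶ m.
r₂ = 1737 + 1624 = 3361.0 km = 3.3610×10⁶ m.
Transfer ellipse a_t = (r₁ + r₂)/2 = 2.577×10⁶ m.
At r₁: circular v_c1 = √(μ/r₁) = 1654 m/s; transfer-perilune v_p = √[μ(2/r₁ − 1/a_t)] = 1889 m/s.
At r₂: circular v_c2 = √(μ/r₂) = 1208 m/s; transfer-apolune v_a = √[μ(2/r₂ − 1/a_t)] = 1008 m/s.
Δv₂ = v_c2 − v_a = 200.3 m/s.

Δv ≈ 200 m/s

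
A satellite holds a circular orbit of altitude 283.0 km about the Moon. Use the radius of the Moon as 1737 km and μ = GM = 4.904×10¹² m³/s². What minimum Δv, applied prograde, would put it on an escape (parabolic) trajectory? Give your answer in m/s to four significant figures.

r = 1737 + 283.0 = 2020.0 km = 2.0200×10⁶ m.
Circular speed v_c = √(μ/r) = 1558 m/s.
Escape speed v_esc = √(2μ/r) = √2 × v_c = 2204 m/s.
Δv = v_esc − v_c = 645.4 m/s.

Δv ≈ 645.4 m/s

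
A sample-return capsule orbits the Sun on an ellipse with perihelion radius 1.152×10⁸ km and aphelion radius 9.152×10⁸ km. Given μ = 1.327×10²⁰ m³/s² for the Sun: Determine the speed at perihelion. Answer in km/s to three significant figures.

v ≈ 45.2 km/s

Semi-major axis a = (r_p + r_a)/2 = 5.1520×10⁸ km = 5.152×10¹¹ m.
Vis-viva: v² = μ(2/r − 1/a) = 1.327×10²⁰ × (1.736×10⁻¹¹ − 1.941×10⁻¹²) = 2.046×10⁹ m²/s².
v = 45240 m/s = 45.24 km/s.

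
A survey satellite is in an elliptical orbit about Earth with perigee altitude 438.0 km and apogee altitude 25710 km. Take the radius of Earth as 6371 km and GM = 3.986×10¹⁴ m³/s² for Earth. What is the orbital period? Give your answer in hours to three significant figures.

T ≈ 7.50 hours

r_p = 6371 + 438.0 = 6809.0 km = 6.8090×10⁶ m.
r_a = 6371 + 25710 = 32081 km = 3.2081×10⁷ m.
Semi-major axis a = (r_p + r_a)/2 = (6809.0 + 32081)/2 = 19445 km = 1.944×10⁷ m.
By Kepler's third law T = 2π√(a³/μ) = 2π × 4.295×10³ = 2.699×10⁴ s.
= 7.496 hours.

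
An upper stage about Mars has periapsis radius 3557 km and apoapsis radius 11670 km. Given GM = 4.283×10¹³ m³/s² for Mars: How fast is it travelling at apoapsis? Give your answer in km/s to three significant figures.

Semi-major axis a = (r_p + r_a)/2 = 7613.5 km = 7.614×10⁶ m.
Vis-viva: v² = μ(2/r − 1/a) = 4.283×10¹³ × (1.714×10⁻⁷ − 1.313×10⁻⁷) = 1.715×10⁶ m²/s².
v = 1309 m/s = 1.309 km/s.

v ≈ 1.31 km/s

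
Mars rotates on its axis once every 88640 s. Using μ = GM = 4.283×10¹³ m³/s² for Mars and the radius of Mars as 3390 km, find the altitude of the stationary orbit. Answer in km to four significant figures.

h_sync ≈ 17040 km

A synchronous orbit has period T, so by Kepler's third law a = (μT²/4π²)^(1/3).
μT²/4π² = 4.283×10¹³ × (8.864×10⁴)² / 39.48 = 8.524×10²¹ m³.
a = 2.043×10⁷ m = 20428 km.
Altitude h = a − R = 20428 − 3390 = 17038 km.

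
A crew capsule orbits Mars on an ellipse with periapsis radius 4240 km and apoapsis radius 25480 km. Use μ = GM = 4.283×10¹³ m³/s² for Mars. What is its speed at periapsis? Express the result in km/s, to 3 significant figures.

v ≈ 4.16 km/s

Semi-major axis a = (r_p + r_a)/2 = 14860 km = 1.486×10⁷ m.
Vis-viva: v² = μ(2/r − 1/a) = 4.283×10¹³ × (4.717×10⁻⁷ − 6.729×10⁻⁸) = 1.732×10⁷ m²/s².
v = 4162 m/s = 4.162 km/s.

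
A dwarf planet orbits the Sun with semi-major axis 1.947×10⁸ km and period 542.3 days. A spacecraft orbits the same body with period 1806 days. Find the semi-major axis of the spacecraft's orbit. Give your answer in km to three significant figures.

Kepler's third law: a³ ∝ T², so a₂ = a₁ (T₂/T₁)^(2/3).
T₂/T₁ = 3.330, (T₂/T₁)^(2/3) = 2.230.
a₂ = 1.947×10⁸ × 2.230 = 4.342×10⁸ km.

a₂ ≈ 4.34×10⁸ km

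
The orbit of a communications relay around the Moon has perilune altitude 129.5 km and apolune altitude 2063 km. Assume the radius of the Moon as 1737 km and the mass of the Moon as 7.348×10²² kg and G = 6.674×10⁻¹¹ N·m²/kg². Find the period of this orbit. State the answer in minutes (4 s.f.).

μ = GM = 6.674×10⁻¹¹ × 7.348×10²² = 4.904×10¹² m³/s².
r_p = 1737 + 129.5 = 1866.5 km = 1.8665×10⁶ m.
r_a = 1737 + 2063 = 3800.0 km = 3.8000×10⁶ m.
Semi-major axis a = (r_p + r_a)/2 = (1866.5 + 3800.0)/2 = 2833.2 km = 2.833×10⁶ m.
By Kepler's third law T = 2π√(a³/μ) = 2π × 2.154×10³ = 1.353×10⁴ s.
= 225.5 minutes.

T ≈ 225.5 minutes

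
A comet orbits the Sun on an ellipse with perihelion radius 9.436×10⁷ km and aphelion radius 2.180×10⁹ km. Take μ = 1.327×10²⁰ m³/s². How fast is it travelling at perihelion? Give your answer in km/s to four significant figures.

v ≈ 51.92 km/s

Semi-major axis a = (r_p + r_a)/2 = 1.1372×10⁹ km = 1.137×10¹² m.
Vis-viva: v² = μ(2/r − 1/a) = 1.327×10²⁰ × (2.120×10⁻¹¹ − 8.794×10⁻¹³) = 2.696×10⁹ m²/s².
v = 51920 m/s = 51.92 km/s.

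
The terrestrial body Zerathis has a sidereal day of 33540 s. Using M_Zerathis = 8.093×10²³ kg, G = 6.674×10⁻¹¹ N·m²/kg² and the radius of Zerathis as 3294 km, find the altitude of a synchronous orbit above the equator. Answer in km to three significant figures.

h_sync ≈ 8250 km

μ = GM = 6.674×10⁻¹¹ × 8.093×10²³ = 5.401×10¹³ m³/s².
A synchronous orbit has period T, so by Kepler's third law a = (μT²/4π²)^(1/3).
μT²/4π² = 5.401×10¹³ × (3.354×10⁴)² / 39.48 = 1.539×10²¹ m³.
a = 1.155×10⁷ m = 11546 km.
Altitude h = a − R = 11546 − 3294 = 8251.7 km.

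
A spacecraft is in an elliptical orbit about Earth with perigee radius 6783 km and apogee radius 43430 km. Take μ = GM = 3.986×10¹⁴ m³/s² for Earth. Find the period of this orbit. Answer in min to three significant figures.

Semi-major axis a = (r_p + r_a)/2 = (6783.0 + 43430)/2 = 25106 km = 2.511×10⁷ m.
By Kepler's third law T = 2π√(a³/μ) = 2π × 6.301×10³ = 3.959×10⁴ s.
= 659.8 min.

T ≈ 660 min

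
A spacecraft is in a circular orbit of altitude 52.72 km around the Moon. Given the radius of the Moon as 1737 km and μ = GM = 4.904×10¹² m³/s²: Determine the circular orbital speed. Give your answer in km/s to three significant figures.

r = 1737 + 52.72 = 1789.7 km = 1.7897×10⁶ m.
For a circular orbit v = √(μ/r) = √(4.904×10¹² / 1.790×10⁶) = √(2.740×10⁶) = 1655 m/s.
That is 1.655 km/s.

v ≈ 1.66 km/s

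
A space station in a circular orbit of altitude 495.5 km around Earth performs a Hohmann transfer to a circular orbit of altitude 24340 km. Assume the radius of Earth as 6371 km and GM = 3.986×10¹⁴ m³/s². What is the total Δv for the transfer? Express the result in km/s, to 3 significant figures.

r₁ = 6371 + 495.5 = 6866.5 km = 6.8665×10⁶ m.
r₂ = 6371 + 24340 = 30711 km = 3.0711×10⁷ m.
Transfer ellipse a_t = (r₁ + r₂)/2 = 1.879×10⁷ m.
At r₁: circular v_c1 = √(μ/r₁) = 7619 m/s; transfer-perigee v_p = √[μ(2/r₁ − 1/a_t)] = 9741 m/s.
Δv₁ = v_p − v_c1 = 2122 m/s.
At r₂: circular v_c2 = √(μ/r₂) = 3603 m/s; transfer-apogee v_a = √[μ(2/r₂ − 1/a_t)] = 2178 m/s.
Δv₂ = v_c2 − v_a = 1425 m/s.
Total Δv = Δv₁ + Δv₂ = 3547 m/s = 3.547 km/s.

Δv_total ≈ 3.55 km/s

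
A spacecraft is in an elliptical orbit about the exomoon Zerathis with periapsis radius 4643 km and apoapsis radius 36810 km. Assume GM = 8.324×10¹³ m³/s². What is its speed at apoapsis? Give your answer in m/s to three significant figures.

v ≈ 712 m/s

Semi-major axis a = (r_p + r_a)/2 = 20726 km = 2.073×10⁷ m.
Vis-viva: v² = μ(2/r − 1/a) = 8.324×10¹³ × (5.433×10⁻⁸ − 4.825×10⁻⁸) = 5.066×10⁵ m²/s².
v = 711.7 m/s.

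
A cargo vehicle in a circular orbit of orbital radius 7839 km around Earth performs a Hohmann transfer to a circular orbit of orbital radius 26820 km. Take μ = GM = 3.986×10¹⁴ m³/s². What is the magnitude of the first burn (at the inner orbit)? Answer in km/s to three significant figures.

Δv ≈ 1.74 km/s

r₁ = 7839 km = 7.839×10⁶ m.
r₂ = 26820 km = 2.682×10⁷ m.
Transfer ellipse a_t = (r₁ + r₂)/2 = 1.733×10⁷ m.
At r₁: circular v_c1 = √(μ/r₁) = 7131 m/s; transfer-perigee v_p = √[μ(2/r₁ − 1/a_t)] = 8871 m/s.
Δv₁ = v_p − v_c1 = 1740 m/s.
= 1.740 km/s.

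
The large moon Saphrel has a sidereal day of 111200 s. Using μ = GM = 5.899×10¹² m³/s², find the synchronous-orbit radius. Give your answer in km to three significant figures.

r_sync ≈ 12300 km

A synchronous orbit has period T, so by Kepler's third law a = (μT²/4π²)^(1/3).
μT²/4π² = 5.899×10¹² × (1.112×10⁵)² / 39.48 = 1.848×10²¹ m³.
a = 1.227×10⁷ m = 12271 km.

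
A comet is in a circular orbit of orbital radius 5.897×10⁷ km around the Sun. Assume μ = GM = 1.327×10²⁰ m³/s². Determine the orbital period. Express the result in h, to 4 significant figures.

T ≈ 2170 h

r = 5.897×10⁷ km = 5.897×10¹⁰ m.
Kepler's third law: T = 2π√(r³/μ) = 2π√((5.897×10¹⁰)³ / 1.327×10²⁰).
r³/μ = 1.545×10¹² s², so T = 2π × 1.243×10⁶ = 7.811×10⁶ s.
Converting: 7.811×10⁶ s ÷ 3600 = 2170 h.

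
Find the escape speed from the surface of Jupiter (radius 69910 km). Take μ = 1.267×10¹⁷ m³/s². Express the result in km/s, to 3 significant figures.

r = R = 6.991×10⁷ m.
Escape speed v_esc = √(2μ/r) = √(2 × 1.267×10¹⁷ / 6.991×10⁷) = √(3.625×10⁹) = 60210 m/s.
= 60.21 km/s.

v_esc ≈ 60.2 km/s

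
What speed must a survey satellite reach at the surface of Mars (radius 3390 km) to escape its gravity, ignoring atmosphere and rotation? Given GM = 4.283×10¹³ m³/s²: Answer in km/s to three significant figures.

v_esc ≈ 5.03 km/s

r = R = 3.390×10⁶ m.
Escape speed v_esc = √(2μ/r) = √(2 × 4.283×10¹³ / 3.390×10⁶) = √(2.527×10⁷) = 5027 m/s.
= 5.027 km/s.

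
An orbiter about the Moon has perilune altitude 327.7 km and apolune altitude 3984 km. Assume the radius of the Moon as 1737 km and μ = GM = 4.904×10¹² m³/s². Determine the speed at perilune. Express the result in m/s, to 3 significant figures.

v ≈ 1870 m/s

r_p = 1737 + 327.7 = 2064.7 km = 2.0647×10⁶ m.
r_a = 1737 + 3984 = 5721.0 km = 5.7210×10⁶ m.
Semi-major axis a = (r_p + r_a)/2 = 3892.8 km = 3.893×10⁶ m.
Vis-viva: v² = μ(2/r − 1/a) = 4.904×10¹² × (9.687×10⁻⁷ − 2.569×10⁻⁷) = 3.491×10⁶ m²/s².
v = 1868 m/s.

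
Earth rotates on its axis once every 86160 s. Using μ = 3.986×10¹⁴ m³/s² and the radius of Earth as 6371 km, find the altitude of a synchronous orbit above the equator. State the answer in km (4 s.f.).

h_sync ≈ 35790 km

A synchronous orbit has period T, so by Kepler's third law a = (μT²/4π²)^(1/3).
μT²/4π² = 3.986×10¹⁴ × (8.616×10⁴)² / 39.48 = 7.495×10²² m³.
a = 4.216×10⁷ m = 42163 km.
Altitude h = a − R = 42163 − 6371 = 35792 km.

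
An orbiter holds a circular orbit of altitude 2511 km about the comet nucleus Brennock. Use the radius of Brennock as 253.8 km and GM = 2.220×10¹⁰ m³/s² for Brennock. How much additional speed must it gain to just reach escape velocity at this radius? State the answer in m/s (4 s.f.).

Δv ≈ 37.12 m/s

r = 253.8 + 2511 = 2764.8 km = 2.7648×10⁶ m.
Circular speed v_c = √(μ/r) = 89.61 m/s.
Escape speed v_esc = √(2μ/r) = √2 × v_c = 126.7 m/s.
Δv = v_esc − v_c = 37.12 m/s.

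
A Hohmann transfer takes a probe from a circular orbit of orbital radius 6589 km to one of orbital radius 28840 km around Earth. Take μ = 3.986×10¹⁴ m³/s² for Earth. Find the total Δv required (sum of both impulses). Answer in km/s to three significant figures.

Δv_total ≈ 3.60 km/s

r₁ = 6589 km = 6.589×10⁶ m.
r₂ = 28840 km = 2.884×10⁷ m.
Transfer ellipse a_t = (r₁ + r₂)/2 = 1.771×10⁷ m.
At r₁: circular v_c1 = √(μ/r₁) = 7778 m/s; transfer-perigee v_p = √[μ(2/r₁ − 1/a_t)] = 9924 m/s.
Δv₁ = v_p − v_c1 = 2146 m/s.
At r₂: circular v_c2 = √(μ/r₂) = 3718 m/s; transfer-apogee v_a = √[μ(2/r₂ − 1/a_t)] = 2267 m/s.
Δv₂ = v_c2 − v_a = 1450 m/s.
Total Δv = Δv₁ + Δv₂ = 3597 m/s = 3.597 km/s.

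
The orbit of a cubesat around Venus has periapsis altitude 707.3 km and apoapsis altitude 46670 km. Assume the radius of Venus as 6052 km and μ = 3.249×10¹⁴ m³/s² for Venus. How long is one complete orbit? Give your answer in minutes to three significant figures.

r_p = 6052 + 707.3 = 6759.3 km = 6.7593×10⁶ m.
r_a = 6052 + 46670 = 52722 km = 5.2722×10⁷ m.
Semi-major axis a = (r_p + r_a)/2 = (6759.3 + 52722)/2 = 29741 km = 2.974×10⁷ m.
By Kepler's third law T = 2π√(a³/μ) = 2π × 8.998×10³ = 5.654×10⁴ s.
= 942.3 minutes.

T ≈ 942 minutes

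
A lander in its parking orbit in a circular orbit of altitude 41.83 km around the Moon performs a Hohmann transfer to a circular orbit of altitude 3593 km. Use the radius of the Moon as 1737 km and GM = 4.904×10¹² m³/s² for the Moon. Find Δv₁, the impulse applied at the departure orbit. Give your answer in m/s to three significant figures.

Δv ≈ 373 m/s

r₁ = 1737 + 41.83 = 1778.8 km = 1.7788×10⁶ m.
r₂ = 1737 + 3593 = 5330.0 km = 5.3300×10⁶ m.
Transfer ellipse a_t = (r₁ + r₂)/2 = 3.554×10⁶ m.
At r₁: circular v_c1 = √(μ/r₁) = 1660 m/s; transfer-perilune v_p = √[μ(2/r₁ − 1/a_t)] = 2033 m/s.
Δv₁ = v_p − v_c1 = 372.9 m/s.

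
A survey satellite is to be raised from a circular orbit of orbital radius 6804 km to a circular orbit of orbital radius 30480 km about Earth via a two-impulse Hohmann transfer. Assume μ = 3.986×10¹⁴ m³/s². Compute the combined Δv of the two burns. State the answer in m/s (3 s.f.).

Δv_total ≈ 3560 m/s

r₁ = 6804 km = 6.804×10⁶ m.
r₂ = 30480 km = 3.048×10⁷ m.
Transfer ellipse a_t = (r₁ + r₂)/2 = 1.864×10⁷ m.
At r₁: circular v_c1 = √(μ/r₁) = 7654 m/s; transfer-perigee v_p = √[μ(2/r₁ − 1/a_t)] = 9787 m/s.
Δv₁ = v_p − v_c1 = 2133 m/s.
At r₂: circular v_c2 = √(μ/r₂) = 3616 m/s; transfer-apogee v_a = √[μ(2/r₂ − 1/a_t)] = 2185 m/s.
Δv₂ = v_c2 − v_a = 1432 m/s.
Total Δv = Δv₁ + Δv₂ = 3565 m/s.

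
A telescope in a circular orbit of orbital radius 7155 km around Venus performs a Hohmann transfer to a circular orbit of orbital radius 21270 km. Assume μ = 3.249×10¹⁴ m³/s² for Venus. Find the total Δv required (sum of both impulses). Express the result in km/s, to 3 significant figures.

r₁ = 7155 km = 7.155×10⁶ m.
r₂ = 21270 km = 2.127×10⁷ m.
Transfer ellipse a_t = (r₁ + r₂)/2 = 1.421×10⁷ m.
At r₁: circular v_c1 = √(μ/r₁) = 6739 m/s; transfer-periapsis v_p = √[μ(2/r₁ − 1/a_t)] = 8244 m/s.
Δv₁ = v_p − v_c1 = 1505 m/s.
At r₂: circular v_c2 = √(μ/r₂) = 3908 m/s; transfer-apoapsis v_a = √[μ(2/r₂ − 1/a_t)] = 2773 m/s.
Δv₂ = v_c2 − v_a = 1135 m/s.
Total Δv = Δv₁ + Δv₂ = 2640 m/s = 2.640 km/s.

Δv_total ≈ 2.64 km/s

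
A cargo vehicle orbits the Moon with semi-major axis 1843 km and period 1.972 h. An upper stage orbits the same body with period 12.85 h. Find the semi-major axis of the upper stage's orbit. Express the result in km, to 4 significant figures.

Kepler's third law: a³ ∝ T², so a₂ = a₁ (T₂/T₁)^(2/3).
T₂/T₁ = 6.516, (T₂/T₁)^(2/3) = 3.489.
a₂ = 1843 × 3.489 = 6430 km.

a₂ ≈ 6430 km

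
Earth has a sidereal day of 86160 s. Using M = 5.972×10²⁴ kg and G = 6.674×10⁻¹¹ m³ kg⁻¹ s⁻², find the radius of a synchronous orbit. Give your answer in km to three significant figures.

r_sync ≈ 42200 km

μ = GM = 6.674×10⁻¹¹ × 5.972×10²⁴ = 3.986×10¹⁴ m³/s².
A synchronous orbit has period T, so by Kepler's third law a = (μT²/4π²)^(1/3).
μT²/4π² = 3.986×10¹⁴ × (8.616×10⁴)² / 39.48 = 7.495×10²² m³.
a = 4.216×10⁷ m = 42162 km.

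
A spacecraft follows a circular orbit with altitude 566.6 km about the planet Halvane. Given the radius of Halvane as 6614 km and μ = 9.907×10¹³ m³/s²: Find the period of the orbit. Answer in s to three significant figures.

T ≈ 12100 s

r = 6614 + 566.6 = 7180.6 km = 7.1806×10⁶ m.
Kepler's third law: T = 2π√(r³/μ) = 2π√((7.181×10⁶)³ / 9.907×10¹³).
r³/μ = 3.737×10⁶ s², so T = 2π × 1.933×10³ = 1.215×10⁴ s.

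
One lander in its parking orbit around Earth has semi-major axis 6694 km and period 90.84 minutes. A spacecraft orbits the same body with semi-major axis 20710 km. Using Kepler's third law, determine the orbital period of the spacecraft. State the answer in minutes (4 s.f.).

T₂ ≈ 494.3 minutes

Kepler's third law: T² ∝ a³, so T₂ = T₁ (a₂/a₁)^(3/2).
a₂/a₁ = 3.094, (a₂/a₁)^(3/2) = 5.442.
T₂ = 90.84 × 5.442 = 494.3 minutes.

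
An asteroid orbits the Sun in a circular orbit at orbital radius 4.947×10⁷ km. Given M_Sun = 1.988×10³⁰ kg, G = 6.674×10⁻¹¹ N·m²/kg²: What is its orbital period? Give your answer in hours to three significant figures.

μ = GM = 6.674×10⁻¹¹ × 1.988×10³⁰ = 1.327×10²⁰ m³/s².
r = 4.947×10⁷ km = 4.947×10¹⁰ m.
Kepler's third law: T = 2π√(r³/μ) = 2π√((4.947×10¹⁰)³ / 1.327×10²⁰).
r³/μ = 9.125×10¹¹ s², so T = 2π × 9.552×10⁵ = 6.002×10⁶ s.
Converting: 6.002×10⁶ s ÷ 3600 = 1667 hours.

T ≈ 1670 hours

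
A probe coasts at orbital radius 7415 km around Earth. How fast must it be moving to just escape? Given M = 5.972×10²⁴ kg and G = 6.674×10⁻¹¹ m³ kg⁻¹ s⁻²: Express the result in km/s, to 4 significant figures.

v_esc ≈ 10.37 km/s

μ = GM = 6.674×10⁻¹¹ × 5.972×10²⁴ = 3.986×10¹⁴ m³/s².
r = 7415 km = 7.415×10⁶ m.
Escape speed v_esc = √(2μ/r) = √(2 × 3.986×10¹⁴ / 7.415×10⁶) = √(1.075×10⁸) = 10370 m/s.
= 10.37 km/s.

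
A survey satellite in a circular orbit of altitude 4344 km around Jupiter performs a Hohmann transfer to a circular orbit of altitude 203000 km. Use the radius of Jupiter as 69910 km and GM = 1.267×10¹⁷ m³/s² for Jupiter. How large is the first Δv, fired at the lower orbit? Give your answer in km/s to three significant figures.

Δv ≈ 10.5 km/s

r₁ = 69910 + 4344 = 74254 km = 7.4254×10⁷ m.
r₂ = 69910 + 203000 = 272910 km = 2.7291×10⁸ m.
Transfer ellipse a_t = (r₁ + r₂)/2 = 1.736×10⁸ m.
At r₁: circular v_c1 = √(μ/r₁) = 41310 m/s; transfer-perijove v_p = √[μ(2/r₁ − 1/a_t)] = 51790 m/s.
Δv₁ = v_p − v_c1 = 10490 m/s.
= 10.49 km/s.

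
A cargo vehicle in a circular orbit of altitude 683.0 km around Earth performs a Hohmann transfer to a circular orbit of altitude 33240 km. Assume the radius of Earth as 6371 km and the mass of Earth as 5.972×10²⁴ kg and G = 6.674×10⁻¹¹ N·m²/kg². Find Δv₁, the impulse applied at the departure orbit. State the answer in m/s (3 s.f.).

Δv ≈ 2280 m/s

μ = GM = 6.674×10⁻¹¹ × 5.972×10²⁴ = 3.986×10¹⁴ m³/s².
r₁ = 6371 + 683.0 = 7054.0 km = 7.0540×10⁶ m.
r₂ = 6371 + 33240 = 39611 km = 3.9611×10⁷ m.
Transfer ellipse a_t = (r₁ + r₂)/2 = 2.333×10⁷ m.
At r₁: circular v_c1 = √(μ/r₁) = 7517 m/s; transfer-perigee v_p = √[μ(2/r₁ − 1/a_t)] = 9794 m/s.
Δv₁ = v_p − v_c1 = 2277 m/s.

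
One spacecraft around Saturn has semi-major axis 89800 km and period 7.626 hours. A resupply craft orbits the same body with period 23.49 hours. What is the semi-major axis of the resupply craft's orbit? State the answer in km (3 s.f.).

a₂ ≈ 1.90×10⁵ km

Kepler's third law: a³ ∝ T², so a₂ = a₁ (T₂/T₁)^(2/3).
T₂/T₁ = 3.080, (T₂/T₁)^(2/3) = 2.117.
a₂ = 89800 × 2.117 = 1.901×10⁵ km.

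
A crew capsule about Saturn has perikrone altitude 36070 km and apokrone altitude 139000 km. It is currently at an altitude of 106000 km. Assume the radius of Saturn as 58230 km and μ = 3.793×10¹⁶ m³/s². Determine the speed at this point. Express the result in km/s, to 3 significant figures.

v ≈ 14.2 km/s

r_p = 58230 + 36070 = 94300 km = 9.4300×10⁷ m.
r_a = 58230 + 139000 = 197230 km = 1.9723×10⁸ m.
r = 58230 + 106000 = 1.6423×10⁵ km = 1.642×10⁸ m.
Semi-major axis a = (r_p + r_a)/2 = 1.4576×10⁵ km = 1.458×10⁸ m.
Vis-viva: v² = μ(2/r − 1/a) = 3.793×10¹⁶ × (1.218×10⁻⁸ − 6.860×10⁻⁹) = 2.017×10⁸ m²/s².
v = 14200 m/s = 14.20 km/s.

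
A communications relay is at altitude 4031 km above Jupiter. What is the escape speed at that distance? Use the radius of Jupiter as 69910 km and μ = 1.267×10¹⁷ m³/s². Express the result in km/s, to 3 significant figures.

v_esc ≈ 58.5 km/s

r = 69910 + 4031 = 73941 km = 7.3941×10⁷ m.
Escape speed v_esc = √(2μ/r) = √(2 × 1.267×10¹⁷ / 7.394×10⁷) = √(3.427×10⁹) = 58540 m/s.
= 58.54 km/s.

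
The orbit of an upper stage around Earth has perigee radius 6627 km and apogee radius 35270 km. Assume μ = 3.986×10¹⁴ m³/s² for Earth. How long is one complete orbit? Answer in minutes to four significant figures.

T ≈ 502.9 minutes

Semi-major axis a = (r_p + r_a)/2 = (6627.0 + 35270)/2 = 20948 km = 2.095×10⁷ m.
By Kepler's third law T = 2π√(a³/μ) = 2π × 4.802×10³ = 3.017×10⁴ s.
= 502.9 minutes.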